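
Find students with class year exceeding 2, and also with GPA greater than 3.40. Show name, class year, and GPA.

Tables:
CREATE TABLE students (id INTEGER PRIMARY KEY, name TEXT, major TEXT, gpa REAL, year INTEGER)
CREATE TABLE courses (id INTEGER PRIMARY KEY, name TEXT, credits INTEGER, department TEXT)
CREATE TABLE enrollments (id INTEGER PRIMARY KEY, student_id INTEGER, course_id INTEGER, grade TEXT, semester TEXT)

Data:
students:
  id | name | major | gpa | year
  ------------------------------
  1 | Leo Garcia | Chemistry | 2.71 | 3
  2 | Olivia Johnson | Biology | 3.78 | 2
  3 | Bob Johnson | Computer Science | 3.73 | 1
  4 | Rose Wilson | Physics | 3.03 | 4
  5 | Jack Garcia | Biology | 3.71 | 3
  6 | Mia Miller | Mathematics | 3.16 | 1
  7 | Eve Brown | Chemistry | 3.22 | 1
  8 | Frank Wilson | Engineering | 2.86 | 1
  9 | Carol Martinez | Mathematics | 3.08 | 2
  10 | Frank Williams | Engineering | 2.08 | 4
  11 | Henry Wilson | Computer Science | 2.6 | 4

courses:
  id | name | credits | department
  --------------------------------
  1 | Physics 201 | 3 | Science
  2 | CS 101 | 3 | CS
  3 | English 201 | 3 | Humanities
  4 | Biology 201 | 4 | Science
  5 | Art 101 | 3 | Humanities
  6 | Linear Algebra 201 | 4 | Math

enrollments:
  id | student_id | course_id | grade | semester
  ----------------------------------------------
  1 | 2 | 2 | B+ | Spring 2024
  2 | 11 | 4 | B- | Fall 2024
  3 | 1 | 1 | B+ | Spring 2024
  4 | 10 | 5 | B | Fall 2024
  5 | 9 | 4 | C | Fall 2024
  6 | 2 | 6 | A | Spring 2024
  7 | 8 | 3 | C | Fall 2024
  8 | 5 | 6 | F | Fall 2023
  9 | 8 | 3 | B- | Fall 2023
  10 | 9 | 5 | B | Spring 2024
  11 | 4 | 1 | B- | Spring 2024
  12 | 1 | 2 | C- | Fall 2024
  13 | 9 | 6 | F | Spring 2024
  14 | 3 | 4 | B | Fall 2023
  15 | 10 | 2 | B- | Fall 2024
SELECT name, year, gpa FROM students WHERE year > 2 AND gpa > 3.4

Execution result:
name | year | gpa
Jack Garcia | 3 | 3.71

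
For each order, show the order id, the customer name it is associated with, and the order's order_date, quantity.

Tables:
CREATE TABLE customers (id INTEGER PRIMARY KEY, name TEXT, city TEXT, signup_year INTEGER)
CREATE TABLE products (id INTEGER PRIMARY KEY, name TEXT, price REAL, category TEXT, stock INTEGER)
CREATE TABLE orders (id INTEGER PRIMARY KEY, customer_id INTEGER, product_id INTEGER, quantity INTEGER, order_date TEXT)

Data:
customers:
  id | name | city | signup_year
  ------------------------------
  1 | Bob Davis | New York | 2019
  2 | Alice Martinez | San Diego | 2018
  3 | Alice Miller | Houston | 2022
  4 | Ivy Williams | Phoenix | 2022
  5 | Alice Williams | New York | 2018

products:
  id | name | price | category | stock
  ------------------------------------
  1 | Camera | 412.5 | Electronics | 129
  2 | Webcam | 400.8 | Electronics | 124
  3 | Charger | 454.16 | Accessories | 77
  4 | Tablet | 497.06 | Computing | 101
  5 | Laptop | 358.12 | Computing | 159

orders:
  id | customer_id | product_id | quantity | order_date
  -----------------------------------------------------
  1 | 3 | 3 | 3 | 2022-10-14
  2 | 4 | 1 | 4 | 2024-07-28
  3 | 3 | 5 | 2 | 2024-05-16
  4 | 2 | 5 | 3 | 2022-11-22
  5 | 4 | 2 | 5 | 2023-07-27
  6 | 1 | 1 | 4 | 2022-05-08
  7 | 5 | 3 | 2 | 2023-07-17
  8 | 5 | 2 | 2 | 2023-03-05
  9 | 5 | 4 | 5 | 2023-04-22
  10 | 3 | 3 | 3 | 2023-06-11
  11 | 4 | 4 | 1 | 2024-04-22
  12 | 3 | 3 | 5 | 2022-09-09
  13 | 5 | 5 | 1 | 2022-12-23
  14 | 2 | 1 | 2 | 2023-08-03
SELECT c.id, p.name AS customer, c.order_date, c.quantity FROM orders c JOIN customers p ON c.customer_id = p.id

Execution result:
id | customer | order_date | quantity
1 | Alice Miller | 2022-10-14 | 3
2 | Ivy Williams | 2024-07-28 | 4
3 | Alice Miller | 2024-05-16 | 2
4 | Alice Martinez | 2022-11-22 | 3
5 | Ivy Williams | 2023-07-27 | 5
6 | Bob Davis | 2022-05-08 | 4
7 | Alice Williams | 2023-07-17 | 2
8 | Alice Williams | 2023-03-05 | 2
9 | Alice Williams | 2023-04-22 | 5
10 | Alice Miller | 2023-06-11 | 3
11 | Ivy Williams | 2024-04-22 | 1
12 | Alice Miller | 2022-09-09 | 5
13 | Alice Williams | 2022-12-23 | 1
14 | Alice Martinez | 2023-08-03 | 2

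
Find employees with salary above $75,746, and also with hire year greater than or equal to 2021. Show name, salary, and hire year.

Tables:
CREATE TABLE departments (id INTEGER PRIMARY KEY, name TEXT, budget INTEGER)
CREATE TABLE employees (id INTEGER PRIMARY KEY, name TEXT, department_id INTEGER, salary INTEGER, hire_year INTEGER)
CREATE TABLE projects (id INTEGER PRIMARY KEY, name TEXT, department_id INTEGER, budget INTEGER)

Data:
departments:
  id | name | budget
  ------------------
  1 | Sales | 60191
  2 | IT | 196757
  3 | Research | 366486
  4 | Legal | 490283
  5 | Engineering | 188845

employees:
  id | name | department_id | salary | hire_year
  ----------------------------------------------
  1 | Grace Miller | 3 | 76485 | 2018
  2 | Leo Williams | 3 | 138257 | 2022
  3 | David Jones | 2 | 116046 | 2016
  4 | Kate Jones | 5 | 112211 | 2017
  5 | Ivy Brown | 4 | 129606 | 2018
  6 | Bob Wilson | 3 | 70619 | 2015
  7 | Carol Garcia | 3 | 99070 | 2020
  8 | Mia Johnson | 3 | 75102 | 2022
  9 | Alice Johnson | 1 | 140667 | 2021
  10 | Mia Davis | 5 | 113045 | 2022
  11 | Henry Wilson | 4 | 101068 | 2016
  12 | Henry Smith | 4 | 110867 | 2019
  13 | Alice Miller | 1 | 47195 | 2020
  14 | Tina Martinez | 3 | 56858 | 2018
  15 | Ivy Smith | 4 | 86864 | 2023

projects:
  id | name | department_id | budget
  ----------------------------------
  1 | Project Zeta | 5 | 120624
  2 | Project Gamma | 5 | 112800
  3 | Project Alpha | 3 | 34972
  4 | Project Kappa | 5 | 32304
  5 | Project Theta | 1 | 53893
SELECT name, salary, hire_year FROM employees WHERE salary > 75746 AND hire_year >= 2021

Execution result:
name | salary | hire_year
Leo Williams | 138257 | 2022
Alice Johnson | 140667 | 2021
Mia Davis | 113045 | 2022
Ivy Smith | 86864 | 2023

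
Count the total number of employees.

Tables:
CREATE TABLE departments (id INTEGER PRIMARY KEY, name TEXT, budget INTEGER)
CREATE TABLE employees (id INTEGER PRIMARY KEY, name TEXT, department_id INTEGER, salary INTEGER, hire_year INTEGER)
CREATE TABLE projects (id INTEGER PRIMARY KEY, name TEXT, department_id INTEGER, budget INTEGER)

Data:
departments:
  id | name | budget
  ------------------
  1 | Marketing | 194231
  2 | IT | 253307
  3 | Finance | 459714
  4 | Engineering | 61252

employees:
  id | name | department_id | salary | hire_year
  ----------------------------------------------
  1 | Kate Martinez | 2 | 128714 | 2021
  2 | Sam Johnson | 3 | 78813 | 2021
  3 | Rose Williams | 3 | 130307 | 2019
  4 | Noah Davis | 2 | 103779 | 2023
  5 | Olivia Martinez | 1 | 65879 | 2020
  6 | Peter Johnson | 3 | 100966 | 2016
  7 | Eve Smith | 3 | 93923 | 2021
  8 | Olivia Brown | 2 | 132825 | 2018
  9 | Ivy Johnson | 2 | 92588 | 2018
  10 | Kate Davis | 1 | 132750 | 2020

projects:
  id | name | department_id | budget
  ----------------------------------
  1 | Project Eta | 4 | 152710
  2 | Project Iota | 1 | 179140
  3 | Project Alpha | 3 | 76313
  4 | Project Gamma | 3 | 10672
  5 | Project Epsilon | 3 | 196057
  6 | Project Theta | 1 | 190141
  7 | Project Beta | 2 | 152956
SELECT COUNT(*) FROM employees

Execution result:
10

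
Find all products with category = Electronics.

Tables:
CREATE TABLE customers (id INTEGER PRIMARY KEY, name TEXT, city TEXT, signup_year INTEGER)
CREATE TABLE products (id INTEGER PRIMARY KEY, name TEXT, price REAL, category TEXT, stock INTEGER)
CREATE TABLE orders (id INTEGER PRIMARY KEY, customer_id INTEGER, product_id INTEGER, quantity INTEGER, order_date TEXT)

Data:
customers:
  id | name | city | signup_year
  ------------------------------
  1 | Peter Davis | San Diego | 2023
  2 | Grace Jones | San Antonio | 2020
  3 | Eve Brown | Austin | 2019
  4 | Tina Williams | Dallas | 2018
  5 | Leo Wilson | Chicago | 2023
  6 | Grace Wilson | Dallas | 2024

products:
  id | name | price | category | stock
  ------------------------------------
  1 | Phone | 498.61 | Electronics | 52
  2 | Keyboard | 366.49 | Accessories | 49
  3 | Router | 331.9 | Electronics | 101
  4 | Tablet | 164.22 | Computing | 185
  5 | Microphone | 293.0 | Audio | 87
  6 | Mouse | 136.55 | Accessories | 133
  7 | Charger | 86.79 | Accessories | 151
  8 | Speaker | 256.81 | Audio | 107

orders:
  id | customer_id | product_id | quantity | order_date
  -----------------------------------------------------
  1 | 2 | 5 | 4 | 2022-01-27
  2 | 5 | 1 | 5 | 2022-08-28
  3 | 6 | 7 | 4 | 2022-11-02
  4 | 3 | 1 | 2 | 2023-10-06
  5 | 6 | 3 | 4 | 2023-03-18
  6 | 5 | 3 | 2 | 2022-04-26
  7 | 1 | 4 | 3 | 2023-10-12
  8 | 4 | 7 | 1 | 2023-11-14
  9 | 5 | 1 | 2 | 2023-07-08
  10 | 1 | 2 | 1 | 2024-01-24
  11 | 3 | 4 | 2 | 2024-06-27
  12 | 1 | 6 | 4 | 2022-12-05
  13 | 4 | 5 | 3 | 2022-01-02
SELECT name, category FROM products WHERE category = 'Electronics'

Execution result:
name | category
Phone | Electronics
Router | Electronics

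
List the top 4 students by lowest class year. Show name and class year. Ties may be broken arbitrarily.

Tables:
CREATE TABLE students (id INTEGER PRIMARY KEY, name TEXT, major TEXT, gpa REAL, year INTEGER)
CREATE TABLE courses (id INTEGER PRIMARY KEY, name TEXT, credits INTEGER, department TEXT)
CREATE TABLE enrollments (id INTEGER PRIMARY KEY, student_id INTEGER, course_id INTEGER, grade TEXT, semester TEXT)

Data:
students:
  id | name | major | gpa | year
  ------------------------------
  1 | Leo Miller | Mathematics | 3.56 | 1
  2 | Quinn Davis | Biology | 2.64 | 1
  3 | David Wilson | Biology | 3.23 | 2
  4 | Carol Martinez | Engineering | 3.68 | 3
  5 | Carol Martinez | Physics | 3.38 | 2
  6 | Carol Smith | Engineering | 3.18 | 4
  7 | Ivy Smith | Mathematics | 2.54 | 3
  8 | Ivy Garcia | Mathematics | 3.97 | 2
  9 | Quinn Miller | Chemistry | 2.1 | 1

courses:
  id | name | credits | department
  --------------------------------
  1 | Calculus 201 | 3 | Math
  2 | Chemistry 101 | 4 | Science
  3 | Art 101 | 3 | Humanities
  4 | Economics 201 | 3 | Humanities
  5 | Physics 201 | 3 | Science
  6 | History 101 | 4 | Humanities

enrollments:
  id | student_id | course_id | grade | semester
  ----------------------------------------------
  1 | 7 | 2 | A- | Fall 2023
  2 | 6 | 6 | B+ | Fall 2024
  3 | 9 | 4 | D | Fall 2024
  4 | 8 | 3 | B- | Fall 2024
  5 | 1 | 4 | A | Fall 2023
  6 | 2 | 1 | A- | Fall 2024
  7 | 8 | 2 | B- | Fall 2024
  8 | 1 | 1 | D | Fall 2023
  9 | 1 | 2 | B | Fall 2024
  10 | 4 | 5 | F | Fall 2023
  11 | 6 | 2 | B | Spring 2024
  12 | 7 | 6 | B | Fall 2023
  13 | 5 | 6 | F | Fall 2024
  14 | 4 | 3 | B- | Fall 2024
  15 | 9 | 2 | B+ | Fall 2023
SELECT name, year FROM students ORDER BY year ASC LIMIT 4

Execution result:
name | year
Leo Miller | 1
Quinn Davis | 1
Quinn Miller | 1
David Wilson | 2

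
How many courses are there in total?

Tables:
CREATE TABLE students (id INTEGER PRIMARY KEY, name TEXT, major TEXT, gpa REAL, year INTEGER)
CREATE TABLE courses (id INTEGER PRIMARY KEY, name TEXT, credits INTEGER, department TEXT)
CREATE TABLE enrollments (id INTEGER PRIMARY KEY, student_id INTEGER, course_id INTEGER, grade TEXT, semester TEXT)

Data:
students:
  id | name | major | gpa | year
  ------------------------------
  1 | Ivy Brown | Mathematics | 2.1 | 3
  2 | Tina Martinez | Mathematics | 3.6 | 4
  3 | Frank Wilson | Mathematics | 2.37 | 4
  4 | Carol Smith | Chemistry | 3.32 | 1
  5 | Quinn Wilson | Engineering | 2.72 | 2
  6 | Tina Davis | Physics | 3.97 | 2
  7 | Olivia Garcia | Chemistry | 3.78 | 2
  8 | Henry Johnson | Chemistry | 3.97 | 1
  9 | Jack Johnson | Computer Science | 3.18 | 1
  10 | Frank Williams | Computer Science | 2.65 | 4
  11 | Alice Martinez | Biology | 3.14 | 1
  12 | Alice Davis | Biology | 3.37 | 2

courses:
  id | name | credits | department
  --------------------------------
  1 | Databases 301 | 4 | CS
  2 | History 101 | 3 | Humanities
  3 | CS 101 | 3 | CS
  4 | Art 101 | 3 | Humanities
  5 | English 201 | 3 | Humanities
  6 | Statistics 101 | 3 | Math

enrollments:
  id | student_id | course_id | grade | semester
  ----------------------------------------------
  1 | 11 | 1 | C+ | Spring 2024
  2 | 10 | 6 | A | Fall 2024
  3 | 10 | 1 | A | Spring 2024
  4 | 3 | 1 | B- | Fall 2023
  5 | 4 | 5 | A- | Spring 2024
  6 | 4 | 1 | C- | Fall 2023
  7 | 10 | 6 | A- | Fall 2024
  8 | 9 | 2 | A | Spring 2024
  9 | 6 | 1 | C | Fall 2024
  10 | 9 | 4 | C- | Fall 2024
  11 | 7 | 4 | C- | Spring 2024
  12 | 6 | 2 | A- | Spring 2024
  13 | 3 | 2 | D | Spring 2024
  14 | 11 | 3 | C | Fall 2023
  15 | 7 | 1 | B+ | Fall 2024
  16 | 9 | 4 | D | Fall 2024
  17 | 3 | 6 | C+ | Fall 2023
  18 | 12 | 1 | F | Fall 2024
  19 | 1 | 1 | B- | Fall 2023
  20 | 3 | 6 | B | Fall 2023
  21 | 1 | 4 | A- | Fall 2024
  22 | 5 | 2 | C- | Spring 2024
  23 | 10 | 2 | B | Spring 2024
SELECT COUNT(*) FROM courses

Execution result:
6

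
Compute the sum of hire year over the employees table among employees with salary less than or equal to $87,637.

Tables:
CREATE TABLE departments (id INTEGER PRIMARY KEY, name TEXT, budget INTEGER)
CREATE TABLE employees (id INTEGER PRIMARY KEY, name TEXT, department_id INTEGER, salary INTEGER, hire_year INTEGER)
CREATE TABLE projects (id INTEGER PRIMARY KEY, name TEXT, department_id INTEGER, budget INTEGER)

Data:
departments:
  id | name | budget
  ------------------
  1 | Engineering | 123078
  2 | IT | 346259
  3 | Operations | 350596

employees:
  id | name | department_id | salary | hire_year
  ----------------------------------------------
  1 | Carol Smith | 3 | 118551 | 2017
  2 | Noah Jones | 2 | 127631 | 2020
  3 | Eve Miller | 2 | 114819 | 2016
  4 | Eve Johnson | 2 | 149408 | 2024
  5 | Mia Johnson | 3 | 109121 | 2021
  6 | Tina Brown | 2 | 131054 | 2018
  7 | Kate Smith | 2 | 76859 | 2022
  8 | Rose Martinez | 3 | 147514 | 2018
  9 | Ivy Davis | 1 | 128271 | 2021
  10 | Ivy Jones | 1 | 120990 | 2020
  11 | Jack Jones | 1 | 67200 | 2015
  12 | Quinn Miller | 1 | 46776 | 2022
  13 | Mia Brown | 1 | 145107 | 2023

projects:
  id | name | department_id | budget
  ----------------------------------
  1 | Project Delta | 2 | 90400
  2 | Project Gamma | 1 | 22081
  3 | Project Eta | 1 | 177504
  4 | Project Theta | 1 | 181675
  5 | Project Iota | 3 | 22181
SELECT SUM(hire_year) FROM employees WHERE salary <= 87637

Execution result:
6059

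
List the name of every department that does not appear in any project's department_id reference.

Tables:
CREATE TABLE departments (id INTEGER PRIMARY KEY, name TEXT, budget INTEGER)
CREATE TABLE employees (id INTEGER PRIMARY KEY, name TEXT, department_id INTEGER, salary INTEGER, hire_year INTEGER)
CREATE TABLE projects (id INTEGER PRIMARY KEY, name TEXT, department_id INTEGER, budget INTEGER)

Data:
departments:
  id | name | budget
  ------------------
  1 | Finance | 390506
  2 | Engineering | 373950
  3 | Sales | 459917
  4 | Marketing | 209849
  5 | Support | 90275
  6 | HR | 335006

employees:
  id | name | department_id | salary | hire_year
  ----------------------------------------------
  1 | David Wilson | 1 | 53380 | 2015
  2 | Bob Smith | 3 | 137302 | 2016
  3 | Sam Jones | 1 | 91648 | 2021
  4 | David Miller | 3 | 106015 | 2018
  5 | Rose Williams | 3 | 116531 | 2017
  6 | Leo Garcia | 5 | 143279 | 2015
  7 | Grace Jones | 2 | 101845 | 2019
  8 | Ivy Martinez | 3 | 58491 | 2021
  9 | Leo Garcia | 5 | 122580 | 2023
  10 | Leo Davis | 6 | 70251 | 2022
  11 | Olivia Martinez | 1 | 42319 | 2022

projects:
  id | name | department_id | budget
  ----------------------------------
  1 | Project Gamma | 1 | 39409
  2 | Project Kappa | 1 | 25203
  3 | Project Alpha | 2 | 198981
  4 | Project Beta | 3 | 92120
SELECT p.name FROM departments p LEFT JOIN projects c ON c.department_id = p.id WHERE c.id IS NULL

Execution result:
name
Marketing
Support
HR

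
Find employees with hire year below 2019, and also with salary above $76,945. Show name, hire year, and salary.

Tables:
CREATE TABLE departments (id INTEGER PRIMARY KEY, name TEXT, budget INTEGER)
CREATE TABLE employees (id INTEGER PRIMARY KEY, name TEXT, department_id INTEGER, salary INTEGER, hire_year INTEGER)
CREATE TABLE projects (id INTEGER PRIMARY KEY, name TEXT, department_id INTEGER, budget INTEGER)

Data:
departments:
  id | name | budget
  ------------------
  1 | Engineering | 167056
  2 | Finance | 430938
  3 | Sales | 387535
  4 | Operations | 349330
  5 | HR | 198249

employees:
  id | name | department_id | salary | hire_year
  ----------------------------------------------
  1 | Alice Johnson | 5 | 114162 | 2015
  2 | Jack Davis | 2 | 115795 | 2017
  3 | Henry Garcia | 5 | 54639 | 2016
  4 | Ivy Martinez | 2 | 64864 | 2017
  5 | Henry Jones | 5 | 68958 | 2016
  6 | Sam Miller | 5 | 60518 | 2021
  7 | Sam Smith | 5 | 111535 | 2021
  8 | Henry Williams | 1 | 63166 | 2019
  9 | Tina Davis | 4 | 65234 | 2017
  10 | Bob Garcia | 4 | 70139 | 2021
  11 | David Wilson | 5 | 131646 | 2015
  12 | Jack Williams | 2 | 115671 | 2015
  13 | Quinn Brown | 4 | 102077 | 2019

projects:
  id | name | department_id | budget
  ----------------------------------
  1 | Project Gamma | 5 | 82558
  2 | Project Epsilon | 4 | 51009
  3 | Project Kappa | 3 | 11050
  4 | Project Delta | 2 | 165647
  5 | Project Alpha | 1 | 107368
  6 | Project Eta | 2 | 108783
SELECT name, hire_year, salary FROM employees WHERE hire_year < 2019 AND salary > 76945

Execution result:
name | hire_year | salary
Alice Johnson | 2015 | 114162
Jack Davis | 2017 | 115795
David Wilson | 2015 | 131646
Jack Williams | 2015 | 115671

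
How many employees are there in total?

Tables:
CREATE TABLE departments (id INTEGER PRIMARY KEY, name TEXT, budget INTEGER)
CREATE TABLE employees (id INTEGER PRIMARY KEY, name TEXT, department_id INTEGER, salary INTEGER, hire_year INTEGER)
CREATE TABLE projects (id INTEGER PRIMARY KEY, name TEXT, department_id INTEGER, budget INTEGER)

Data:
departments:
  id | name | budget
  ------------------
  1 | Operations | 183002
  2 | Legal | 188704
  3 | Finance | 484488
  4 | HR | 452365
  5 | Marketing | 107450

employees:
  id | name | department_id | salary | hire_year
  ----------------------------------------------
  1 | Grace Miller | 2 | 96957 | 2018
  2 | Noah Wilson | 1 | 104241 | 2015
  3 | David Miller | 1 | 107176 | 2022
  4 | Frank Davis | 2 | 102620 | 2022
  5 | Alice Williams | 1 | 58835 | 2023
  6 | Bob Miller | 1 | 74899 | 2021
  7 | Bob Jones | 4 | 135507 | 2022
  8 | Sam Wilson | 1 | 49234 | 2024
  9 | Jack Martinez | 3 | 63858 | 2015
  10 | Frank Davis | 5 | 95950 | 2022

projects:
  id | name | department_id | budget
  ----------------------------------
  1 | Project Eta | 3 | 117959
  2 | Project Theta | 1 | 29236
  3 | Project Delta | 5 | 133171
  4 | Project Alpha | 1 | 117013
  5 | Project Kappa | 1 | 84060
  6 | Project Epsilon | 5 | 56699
SELECT COUNT(*) FROM employees

Execution result:
10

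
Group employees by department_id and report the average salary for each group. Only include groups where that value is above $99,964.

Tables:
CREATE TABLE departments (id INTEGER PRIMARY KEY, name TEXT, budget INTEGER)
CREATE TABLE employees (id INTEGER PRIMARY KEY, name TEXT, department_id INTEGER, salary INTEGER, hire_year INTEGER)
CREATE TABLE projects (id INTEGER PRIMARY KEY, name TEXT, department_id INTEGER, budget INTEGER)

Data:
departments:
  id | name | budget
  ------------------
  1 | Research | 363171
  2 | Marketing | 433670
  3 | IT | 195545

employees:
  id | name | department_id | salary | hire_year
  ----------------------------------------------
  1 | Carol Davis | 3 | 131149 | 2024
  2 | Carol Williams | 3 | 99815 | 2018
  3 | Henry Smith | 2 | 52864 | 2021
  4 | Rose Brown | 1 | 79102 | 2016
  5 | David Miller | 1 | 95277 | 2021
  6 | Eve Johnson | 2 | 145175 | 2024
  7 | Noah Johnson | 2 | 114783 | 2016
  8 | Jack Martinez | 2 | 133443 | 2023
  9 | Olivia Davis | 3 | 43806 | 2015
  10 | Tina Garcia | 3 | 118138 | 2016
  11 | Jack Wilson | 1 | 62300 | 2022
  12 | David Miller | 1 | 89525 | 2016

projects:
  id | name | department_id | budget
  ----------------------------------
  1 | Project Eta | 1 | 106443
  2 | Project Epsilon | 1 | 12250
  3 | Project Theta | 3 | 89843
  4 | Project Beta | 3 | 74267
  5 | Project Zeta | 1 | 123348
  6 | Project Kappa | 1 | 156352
SELECT department_id, AVG(salary) AS avg_salary FROM employees GROUP BY department_id HAVING AVG(salary) > 99964

Execution result:
department_id | avg_salary
2 | 111566.25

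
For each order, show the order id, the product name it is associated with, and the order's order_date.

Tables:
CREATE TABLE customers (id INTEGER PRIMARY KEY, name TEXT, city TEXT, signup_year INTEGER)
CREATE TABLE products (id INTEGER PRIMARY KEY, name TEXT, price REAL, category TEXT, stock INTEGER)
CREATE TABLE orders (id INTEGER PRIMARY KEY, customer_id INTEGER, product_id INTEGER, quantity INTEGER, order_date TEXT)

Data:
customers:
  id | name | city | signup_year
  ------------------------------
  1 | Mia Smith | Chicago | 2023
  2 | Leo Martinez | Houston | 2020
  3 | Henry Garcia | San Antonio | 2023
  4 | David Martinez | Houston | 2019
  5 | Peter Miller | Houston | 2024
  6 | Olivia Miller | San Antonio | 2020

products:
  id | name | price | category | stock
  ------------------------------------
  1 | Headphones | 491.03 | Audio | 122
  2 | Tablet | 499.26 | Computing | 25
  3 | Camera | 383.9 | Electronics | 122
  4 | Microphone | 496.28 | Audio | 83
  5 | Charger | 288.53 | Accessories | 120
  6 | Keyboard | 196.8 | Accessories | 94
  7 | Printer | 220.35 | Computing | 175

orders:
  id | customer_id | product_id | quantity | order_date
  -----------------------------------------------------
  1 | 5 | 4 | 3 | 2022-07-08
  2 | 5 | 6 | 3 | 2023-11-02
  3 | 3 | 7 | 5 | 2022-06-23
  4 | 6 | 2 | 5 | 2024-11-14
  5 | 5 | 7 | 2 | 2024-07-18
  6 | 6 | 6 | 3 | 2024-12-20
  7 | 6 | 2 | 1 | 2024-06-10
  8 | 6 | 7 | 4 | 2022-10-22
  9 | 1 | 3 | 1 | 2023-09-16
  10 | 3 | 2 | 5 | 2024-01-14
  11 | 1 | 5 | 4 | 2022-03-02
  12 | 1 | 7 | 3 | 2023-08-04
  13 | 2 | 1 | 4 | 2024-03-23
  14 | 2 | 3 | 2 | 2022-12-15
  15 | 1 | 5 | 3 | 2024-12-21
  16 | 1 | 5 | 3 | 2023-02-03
SELECT c.id, p.name AS product, c.order_date FROM orders c JOIN products p ON c.product_id = p.id

Execution result:
id | product | order_date
1 | Microphone | 2022-07-08
2 | Keyboard | 2023-11-02
3 | Printer | 2022-06-23
4 | Tablet | 2024-11-14
5 | Printer | 2024-07-18
6 | Keyboard | 2024-12-20
7 | Tablet | 2024-06-10
8 | Printer | 2022-10-22
9 | Camera | 2023-09-16
10 | Tablet | 2024-01-14
11 | Charger | 2022-03-02
12 | Printer | 2023-08-04
13 | Headphones | 2024-03-23
14 | Camera | 2022-12-15
15 | Charger | 2024-12-21
16 | Charger | 2023-02-03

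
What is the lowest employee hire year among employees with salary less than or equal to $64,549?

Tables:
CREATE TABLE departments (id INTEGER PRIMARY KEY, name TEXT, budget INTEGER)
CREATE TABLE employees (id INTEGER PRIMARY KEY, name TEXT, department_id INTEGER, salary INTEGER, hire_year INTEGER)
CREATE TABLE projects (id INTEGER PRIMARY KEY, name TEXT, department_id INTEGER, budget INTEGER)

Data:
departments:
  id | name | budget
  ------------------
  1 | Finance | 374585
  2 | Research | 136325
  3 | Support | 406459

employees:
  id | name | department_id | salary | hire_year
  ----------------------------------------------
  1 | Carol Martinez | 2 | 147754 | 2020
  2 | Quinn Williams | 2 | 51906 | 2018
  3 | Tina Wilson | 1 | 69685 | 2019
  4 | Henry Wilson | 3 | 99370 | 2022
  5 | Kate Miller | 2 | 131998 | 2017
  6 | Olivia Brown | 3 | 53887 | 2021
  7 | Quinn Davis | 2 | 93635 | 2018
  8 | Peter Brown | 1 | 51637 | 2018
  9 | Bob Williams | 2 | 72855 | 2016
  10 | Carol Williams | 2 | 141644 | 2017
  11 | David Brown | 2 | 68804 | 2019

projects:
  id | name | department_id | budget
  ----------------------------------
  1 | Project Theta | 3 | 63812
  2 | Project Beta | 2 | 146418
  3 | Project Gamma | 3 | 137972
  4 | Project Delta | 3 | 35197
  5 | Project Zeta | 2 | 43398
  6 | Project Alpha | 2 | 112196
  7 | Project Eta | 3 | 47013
SELECT MIN(hire_year) FROM employees WHERE salary <= 64549

Execution result:
2018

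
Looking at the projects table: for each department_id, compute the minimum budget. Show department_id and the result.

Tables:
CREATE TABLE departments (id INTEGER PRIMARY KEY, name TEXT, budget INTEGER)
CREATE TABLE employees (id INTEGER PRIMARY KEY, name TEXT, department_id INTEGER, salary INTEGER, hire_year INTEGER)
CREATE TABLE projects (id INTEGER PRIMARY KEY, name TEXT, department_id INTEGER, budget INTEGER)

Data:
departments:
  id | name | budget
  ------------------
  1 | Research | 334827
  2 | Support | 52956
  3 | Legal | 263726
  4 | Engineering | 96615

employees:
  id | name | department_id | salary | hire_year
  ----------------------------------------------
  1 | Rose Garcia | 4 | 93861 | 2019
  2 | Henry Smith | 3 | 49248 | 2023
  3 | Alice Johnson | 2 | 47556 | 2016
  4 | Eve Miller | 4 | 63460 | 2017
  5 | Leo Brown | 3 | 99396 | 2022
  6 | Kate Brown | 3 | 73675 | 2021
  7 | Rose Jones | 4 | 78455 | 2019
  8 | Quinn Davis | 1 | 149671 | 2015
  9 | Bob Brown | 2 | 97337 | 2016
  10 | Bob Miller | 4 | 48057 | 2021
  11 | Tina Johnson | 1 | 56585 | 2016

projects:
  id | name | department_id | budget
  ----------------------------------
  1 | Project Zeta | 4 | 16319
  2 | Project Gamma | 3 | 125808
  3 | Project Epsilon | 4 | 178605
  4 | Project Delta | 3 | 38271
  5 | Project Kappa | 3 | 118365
SELECT department_id, MIN(budget) AS min_budget FROM projects GROUP BY department_id

Execution result:
department_id | min_budget
3 | 38271
4 | 16319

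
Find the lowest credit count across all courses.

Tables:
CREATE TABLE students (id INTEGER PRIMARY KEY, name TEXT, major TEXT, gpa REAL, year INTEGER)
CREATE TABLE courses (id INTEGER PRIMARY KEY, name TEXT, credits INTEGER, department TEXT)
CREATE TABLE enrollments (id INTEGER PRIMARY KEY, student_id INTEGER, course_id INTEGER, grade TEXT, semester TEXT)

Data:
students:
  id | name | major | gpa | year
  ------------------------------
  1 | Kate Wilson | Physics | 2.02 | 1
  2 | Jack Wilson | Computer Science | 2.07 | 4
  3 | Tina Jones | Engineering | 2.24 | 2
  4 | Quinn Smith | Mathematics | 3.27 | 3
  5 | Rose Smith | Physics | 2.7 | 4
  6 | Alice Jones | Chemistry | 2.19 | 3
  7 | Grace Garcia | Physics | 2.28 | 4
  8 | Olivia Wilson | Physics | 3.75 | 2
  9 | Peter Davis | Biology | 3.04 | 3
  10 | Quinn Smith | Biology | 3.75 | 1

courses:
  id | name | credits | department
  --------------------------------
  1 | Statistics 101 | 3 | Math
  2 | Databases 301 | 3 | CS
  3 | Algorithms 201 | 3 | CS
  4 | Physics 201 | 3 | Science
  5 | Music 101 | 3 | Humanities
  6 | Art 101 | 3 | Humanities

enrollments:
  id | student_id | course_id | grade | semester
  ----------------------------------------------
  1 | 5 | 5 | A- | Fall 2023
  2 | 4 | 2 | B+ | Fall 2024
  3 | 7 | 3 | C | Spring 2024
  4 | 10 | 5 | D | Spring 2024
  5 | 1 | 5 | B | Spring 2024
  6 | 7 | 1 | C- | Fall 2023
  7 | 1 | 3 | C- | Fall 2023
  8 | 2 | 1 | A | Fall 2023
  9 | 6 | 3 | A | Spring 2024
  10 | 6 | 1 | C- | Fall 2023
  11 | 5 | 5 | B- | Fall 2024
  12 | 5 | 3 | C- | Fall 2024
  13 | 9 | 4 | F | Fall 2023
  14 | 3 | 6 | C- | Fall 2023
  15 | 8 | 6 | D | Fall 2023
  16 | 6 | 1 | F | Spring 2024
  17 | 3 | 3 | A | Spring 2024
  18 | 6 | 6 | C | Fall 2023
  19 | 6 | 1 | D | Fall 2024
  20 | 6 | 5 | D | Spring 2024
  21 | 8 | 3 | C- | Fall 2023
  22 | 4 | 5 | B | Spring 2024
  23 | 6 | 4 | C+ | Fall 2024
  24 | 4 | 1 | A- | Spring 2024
SELECT MIN(credits) FROM courses

Execution result:
3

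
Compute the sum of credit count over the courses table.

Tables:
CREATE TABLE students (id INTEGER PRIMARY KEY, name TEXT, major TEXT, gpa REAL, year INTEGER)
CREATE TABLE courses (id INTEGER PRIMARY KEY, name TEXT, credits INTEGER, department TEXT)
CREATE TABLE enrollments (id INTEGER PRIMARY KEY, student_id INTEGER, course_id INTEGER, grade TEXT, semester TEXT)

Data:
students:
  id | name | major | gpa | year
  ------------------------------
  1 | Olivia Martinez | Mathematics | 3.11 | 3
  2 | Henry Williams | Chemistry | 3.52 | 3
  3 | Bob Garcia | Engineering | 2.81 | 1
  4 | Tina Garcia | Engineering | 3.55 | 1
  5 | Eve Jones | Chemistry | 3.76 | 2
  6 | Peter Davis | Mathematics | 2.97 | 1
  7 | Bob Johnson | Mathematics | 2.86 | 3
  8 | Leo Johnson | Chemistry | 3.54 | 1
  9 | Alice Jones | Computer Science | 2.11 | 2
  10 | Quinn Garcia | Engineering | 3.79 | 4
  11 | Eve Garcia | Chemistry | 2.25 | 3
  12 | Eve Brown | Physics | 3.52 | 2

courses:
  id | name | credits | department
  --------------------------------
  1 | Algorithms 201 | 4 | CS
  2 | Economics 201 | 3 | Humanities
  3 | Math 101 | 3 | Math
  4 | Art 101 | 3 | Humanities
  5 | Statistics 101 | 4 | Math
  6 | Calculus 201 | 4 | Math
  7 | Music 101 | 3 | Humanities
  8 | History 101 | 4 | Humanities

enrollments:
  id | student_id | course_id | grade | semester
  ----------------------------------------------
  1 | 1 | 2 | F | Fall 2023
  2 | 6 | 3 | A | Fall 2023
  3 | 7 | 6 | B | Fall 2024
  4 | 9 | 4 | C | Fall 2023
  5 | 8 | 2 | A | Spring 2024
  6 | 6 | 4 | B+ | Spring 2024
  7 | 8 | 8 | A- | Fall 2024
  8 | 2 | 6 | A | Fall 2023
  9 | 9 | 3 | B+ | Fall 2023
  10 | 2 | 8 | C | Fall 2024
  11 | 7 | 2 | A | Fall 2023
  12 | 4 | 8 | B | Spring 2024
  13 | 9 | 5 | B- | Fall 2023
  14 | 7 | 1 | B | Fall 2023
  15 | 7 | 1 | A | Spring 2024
SELECT SUM(credits) FROM courses

Execution result:
28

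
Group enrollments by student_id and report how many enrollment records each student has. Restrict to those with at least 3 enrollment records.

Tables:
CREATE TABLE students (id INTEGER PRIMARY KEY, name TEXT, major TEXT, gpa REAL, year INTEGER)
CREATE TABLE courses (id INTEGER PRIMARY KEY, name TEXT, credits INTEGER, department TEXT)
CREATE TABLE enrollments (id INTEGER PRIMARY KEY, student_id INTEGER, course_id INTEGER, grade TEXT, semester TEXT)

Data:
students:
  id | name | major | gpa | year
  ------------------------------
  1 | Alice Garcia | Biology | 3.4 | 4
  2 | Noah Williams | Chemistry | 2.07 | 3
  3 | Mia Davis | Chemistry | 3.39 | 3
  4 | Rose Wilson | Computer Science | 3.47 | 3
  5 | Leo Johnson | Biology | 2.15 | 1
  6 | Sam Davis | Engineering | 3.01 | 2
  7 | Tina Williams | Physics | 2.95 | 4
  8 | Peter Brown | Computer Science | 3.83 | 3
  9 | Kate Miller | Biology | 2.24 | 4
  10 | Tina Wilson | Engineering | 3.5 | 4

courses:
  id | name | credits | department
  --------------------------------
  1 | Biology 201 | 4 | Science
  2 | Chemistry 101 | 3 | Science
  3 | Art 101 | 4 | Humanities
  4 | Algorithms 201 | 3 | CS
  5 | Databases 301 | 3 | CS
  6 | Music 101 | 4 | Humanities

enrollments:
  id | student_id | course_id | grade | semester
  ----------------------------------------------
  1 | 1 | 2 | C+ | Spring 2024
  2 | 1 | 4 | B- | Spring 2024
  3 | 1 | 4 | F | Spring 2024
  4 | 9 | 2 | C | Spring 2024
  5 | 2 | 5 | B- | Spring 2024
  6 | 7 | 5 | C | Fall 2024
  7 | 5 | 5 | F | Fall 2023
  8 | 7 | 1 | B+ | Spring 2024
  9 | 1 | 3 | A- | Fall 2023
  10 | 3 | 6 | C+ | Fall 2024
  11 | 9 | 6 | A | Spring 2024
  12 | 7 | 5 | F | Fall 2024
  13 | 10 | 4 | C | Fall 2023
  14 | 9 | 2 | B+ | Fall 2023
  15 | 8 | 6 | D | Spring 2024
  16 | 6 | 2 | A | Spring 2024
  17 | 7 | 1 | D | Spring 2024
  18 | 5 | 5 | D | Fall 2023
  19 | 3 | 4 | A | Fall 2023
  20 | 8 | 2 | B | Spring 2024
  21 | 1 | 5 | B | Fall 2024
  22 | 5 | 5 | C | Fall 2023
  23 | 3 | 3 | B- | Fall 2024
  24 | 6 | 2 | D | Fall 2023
SELECT student_id, COUNT(*) AS enrollment_count FROM enrollments GROUP BY student_id HAVING COUNT(*) >= 3

Execution result:
student_id | enrollment_count
1 | 5
3 | 3
5 | 3
7 | 4
9 | 3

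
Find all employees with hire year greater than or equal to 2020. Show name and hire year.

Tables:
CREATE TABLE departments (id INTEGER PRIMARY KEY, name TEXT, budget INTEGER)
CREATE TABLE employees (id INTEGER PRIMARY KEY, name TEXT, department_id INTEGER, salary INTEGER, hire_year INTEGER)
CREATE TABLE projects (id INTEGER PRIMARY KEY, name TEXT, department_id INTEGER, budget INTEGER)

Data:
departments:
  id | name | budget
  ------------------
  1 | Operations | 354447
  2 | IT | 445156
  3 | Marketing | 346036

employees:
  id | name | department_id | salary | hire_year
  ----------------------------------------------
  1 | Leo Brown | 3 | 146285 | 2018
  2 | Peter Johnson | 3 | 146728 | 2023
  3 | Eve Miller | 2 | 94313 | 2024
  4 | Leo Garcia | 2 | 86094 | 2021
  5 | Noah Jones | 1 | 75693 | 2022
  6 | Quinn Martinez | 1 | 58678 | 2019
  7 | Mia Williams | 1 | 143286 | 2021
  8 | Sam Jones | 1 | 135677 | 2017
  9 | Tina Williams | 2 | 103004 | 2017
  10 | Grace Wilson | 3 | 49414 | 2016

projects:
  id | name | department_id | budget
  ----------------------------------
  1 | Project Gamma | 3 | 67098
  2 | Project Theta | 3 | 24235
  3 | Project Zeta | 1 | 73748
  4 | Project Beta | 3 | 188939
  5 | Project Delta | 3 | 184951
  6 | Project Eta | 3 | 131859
SELECT name, hire_year FROM employees WHERE hire_year >= 2020

Execution result:
name | hire_year
Peter Johnson | 2023
Eve Miller | 2024
Leo Garcia | 2021
Noah Jones | 2022
Mia Williams | 2021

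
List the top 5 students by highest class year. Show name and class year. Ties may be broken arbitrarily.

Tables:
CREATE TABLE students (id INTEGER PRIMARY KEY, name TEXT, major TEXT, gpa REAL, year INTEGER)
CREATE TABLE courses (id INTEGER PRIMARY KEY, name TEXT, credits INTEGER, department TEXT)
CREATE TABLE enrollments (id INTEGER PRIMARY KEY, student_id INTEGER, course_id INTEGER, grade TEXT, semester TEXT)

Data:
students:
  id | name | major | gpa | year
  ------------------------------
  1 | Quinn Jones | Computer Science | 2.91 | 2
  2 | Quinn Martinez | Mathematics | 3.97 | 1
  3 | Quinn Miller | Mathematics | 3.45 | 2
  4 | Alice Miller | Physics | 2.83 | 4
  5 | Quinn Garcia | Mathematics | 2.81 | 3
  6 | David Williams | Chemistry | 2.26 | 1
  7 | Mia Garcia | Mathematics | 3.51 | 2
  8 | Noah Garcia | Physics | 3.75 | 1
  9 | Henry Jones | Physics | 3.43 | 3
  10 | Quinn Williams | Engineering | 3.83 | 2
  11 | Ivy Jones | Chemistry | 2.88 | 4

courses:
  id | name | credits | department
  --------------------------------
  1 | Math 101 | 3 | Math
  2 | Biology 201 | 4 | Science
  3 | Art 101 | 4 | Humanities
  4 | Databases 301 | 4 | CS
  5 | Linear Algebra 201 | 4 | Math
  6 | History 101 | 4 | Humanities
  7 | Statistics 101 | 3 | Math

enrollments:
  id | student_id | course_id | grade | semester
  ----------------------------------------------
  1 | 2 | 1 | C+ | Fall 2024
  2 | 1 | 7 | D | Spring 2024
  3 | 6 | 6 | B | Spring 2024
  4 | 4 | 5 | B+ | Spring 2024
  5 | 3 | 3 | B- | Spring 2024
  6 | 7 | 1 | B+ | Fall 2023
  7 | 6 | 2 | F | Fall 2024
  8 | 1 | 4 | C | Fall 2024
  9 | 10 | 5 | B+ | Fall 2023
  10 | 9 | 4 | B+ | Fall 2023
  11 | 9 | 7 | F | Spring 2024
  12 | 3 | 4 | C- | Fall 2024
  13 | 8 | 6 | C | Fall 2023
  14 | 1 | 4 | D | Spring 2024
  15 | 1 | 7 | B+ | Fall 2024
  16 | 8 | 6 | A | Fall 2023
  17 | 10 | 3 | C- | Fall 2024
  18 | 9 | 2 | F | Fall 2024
SELECT name, year FROM students ORDER BY year DESC LIMIT 5

Execution result:
name | year
Alice Miller | 4
Ivy Jones | 4
Quinn Garcia | 3
Henry Jones | 3
Quinn Jones | 2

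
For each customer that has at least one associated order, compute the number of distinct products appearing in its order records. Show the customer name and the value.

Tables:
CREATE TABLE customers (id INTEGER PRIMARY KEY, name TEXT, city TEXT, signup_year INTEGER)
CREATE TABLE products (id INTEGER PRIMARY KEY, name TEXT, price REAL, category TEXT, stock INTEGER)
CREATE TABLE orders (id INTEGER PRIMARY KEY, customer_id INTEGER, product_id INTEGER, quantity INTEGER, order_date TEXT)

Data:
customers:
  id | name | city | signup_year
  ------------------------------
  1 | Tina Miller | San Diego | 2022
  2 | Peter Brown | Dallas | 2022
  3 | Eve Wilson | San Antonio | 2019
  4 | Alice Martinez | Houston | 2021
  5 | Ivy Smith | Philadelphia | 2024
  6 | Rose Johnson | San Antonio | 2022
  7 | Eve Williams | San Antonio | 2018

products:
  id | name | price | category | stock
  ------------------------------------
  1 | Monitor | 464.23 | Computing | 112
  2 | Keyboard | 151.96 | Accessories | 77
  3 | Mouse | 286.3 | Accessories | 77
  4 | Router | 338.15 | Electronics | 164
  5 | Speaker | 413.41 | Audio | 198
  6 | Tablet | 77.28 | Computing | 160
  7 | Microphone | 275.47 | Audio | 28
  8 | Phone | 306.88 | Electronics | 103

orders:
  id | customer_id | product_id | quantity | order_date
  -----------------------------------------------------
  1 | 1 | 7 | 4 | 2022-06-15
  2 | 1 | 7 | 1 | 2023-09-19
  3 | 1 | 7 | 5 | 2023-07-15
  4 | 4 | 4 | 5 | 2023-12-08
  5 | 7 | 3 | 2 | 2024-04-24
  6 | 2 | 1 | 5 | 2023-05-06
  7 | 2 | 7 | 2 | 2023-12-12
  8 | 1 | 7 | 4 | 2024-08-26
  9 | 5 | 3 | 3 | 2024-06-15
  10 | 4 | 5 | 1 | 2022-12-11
SELECT p.name, COUNT(DISTINCT c.product_id) AS distinct_product_count FROM orders c JOIN customers p ON c.customer_id = p.id GROUP BY p.id, p.name

Execution result:
name | distinct_product_count
Tina Miller | 1
Peter Brown | 2
Alice Martinez | 2
Ivy Smith | 1
Eve Williams | 1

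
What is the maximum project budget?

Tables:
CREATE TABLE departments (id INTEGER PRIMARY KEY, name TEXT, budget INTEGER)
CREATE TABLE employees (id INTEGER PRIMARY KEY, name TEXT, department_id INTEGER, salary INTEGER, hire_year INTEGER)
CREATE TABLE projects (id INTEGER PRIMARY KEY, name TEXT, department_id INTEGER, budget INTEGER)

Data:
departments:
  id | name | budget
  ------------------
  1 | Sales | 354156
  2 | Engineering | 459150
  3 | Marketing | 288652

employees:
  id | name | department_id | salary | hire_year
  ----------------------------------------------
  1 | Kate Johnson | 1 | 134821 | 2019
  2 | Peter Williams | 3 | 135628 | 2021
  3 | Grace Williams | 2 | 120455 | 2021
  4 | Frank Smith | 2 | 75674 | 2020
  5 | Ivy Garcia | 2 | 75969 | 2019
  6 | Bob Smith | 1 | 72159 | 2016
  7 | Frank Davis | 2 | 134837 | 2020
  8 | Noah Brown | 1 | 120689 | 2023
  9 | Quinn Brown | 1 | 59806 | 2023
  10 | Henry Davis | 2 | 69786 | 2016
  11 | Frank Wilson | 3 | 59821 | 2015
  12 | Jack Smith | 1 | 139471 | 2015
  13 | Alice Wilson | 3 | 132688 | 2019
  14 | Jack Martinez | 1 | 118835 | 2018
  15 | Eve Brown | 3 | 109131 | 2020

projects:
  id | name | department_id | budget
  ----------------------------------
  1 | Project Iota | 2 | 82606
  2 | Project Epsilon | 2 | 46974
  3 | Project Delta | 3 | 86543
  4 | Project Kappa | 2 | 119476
SELECT MAX(budget) FROM projects

Execution result:
119476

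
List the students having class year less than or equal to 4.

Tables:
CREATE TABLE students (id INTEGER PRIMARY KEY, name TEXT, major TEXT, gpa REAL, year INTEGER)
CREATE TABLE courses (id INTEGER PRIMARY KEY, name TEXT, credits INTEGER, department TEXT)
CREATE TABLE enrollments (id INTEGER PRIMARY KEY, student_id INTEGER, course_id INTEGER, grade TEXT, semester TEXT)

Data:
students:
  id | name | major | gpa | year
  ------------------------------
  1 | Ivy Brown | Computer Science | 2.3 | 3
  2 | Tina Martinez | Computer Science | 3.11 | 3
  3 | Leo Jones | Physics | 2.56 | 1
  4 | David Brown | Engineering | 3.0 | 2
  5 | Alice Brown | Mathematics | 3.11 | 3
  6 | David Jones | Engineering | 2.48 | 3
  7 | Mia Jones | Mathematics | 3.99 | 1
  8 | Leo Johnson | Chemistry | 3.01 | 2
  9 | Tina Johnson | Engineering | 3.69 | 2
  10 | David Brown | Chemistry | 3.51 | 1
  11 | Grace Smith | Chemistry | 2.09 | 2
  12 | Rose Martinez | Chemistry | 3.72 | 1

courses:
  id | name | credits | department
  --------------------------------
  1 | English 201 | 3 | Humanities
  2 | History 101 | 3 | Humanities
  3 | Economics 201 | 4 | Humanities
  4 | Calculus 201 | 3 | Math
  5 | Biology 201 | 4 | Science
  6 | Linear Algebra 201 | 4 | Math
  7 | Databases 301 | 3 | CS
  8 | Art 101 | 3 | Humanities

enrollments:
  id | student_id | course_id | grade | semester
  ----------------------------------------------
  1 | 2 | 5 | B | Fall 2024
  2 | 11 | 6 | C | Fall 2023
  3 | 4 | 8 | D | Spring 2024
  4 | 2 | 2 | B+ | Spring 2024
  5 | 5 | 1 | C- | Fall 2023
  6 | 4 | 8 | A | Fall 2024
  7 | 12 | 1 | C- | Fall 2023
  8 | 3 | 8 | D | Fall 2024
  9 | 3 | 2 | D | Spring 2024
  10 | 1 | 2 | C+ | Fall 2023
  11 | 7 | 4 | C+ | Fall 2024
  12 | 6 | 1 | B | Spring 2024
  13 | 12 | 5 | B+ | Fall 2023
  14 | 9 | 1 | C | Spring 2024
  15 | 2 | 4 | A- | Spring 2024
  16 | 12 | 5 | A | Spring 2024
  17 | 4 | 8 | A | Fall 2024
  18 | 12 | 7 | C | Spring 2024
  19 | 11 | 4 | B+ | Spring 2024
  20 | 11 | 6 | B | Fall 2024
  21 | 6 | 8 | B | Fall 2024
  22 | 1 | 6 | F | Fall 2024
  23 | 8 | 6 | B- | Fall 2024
SELECT name, year FROM students WHERE year <= 4

Execution result:
name | year
Ivy Brown | 3
Tina Martinez | 3
Leo Jones | 1
David Brown | 2
Alice Brown | 3
David Jones | 3
Mia Jones | 1
Leo Johnson | 2
Tina Johnson | 2
David Brown | 1
Grace Smith | 2
Rose Martinez | 1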